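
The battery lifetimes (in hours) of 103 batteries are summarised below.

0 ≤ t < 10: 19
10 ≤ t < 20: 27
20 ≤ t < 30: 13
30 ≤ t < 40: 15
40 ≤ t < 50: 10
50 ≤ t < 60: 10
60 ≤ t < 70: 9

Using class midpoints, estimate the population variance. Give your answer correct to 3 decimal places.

Midpoints: 5, 15, 25, 35, 45, 55, 65
n = 103, Σfm = 2935, mean = 28.4951
Σfm² = 121575
Σf(m − x̄)² = Σfm² − (Σfm)²/n = 121575 − 2935²/103 = 37941.7476
Population variance = 37941.7476 / 103 = 368.3665

368.366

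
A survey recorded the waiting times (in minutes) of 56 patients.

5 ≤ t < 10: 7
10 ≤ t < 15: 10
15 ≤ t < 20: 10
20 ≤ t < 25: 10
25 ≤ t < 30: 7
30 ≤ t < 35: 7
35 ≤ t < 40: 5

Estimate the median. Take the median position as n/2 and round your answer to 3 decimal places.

Cumulative frequencies: 7, 17, 27, 37, 44, 51, 56
n = 56; position = n/2 = 28.
This falls in the class 20 ≤ t < 25: L = 20, F = 27, f = 10, h = 5.
Median ≈ 20 + ((28 − 27) / 10) × 5 = 20.5000

20.500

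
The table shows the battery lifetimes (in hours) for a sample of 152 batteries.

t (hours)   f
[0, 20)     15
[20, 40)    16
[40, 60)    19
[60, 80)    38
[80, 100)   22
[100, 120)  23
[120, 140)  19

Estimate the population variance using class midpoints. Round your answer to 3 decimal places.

1309.124

Midpoints: 10, 30, 50, 70, 90, 110, 130
n = 152, Σfm = 11220, mean = 73.8158
Σfm² = 1027200
Σf(m − x̄)² = Σfm² − (Σfm)²/n = 1027200 − 11220²/152 = 198986.8421
Population variance = 198986.8421 / 152 = 1309.1240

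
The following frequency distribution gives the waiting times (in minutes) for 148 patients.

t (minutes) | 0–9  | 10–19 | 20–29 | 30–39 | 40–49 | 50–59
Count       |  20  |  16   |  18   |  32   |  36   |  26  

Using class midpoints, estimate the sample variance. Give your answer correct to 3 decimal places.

271.245

Midpoints: 4.5, 14.5, 24.5, 34.5, 44.5, 54.5
n = 148, Σfm = 4886, mean = 33.0135
Σfm² = 201177
Σf(m − x̄)² = Σfm² − (Σfm)²/n = 201177 − 4886²/148 = 39872.9730
Sample variance = 39872.9730 / 147 = 271.2447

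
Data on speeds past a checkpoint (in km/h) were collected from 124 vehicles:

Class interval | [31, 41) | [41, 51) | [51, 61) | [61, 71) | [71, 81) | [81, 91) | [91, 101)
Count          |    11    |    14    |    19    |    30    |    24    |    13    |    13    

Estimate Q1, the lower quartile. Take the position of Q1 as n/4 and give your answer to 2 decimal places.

54.16

Cumulative frequencies: 11, 25, 44, 74, 98, 111, 124
n = 124; position = n/4 = 31.
This falls in the class [51, 61): L = 51, F = 25, f = 19, h = 10.
Lower quartile ≈ 51 + ((31 − 25) / 19) × 10 = 54.1579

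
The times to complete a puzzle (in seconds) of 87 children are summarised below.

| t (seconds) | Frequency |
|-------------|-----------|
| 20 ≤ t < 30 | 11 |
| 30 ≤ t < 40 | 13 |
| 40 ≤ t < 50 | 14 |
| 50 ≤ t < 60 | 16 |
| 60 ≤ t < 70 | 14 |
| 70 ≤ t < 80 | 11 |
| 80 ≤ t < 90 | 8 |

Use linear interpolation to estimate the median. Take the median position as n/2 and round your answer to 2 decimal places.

Cumulative frequencies: 11, 24, 38, 54, 68, 79, 87
n = 87; position = n/2 = 43.5.
This falls in the class 50 ≤ t < 60: L = 50, F = 38, f = 16, h = 10.
Median ≈ 50 + ((43.5 − 38) / 16) × 10 = 53.4375

53.44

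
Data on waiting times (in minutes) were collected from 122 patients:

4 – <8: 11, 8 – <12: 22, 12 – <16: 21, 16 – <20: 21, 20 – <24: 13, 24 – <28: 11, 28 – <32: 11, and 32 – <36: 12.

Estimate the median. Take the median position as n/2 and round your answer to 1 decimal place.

17.3

Cumulative frequencies: 11, 33, 54, 75, 88, 99, 110, 122
n = 122; position = n/2 = 61.
This falls in the class 16 – <20: L = 16, F = 54, f = 21, h = 4.
Median ≈ 16 + ((61 − 54) / 21) × 4 = 17.3333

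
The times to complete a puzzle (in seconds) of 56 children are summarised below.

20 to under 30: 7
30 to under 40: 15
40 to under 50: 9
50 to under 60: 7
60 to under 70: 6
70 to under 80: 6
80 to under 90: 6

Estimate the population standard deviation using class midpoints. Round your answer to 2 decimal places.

Midpoints: 25, 35, 45, 55, 65, 75, 85
n = 56, Σfm = 2840, mean = 50.7143
Σfm² = 164600
Σf(m − x̄)² = Σfm² − (Σfm)²/n = 164600 − 2840²/56 = 20571.4286
Population variance = 20571.4286 / 56 = 367.3469
Standard deviation = √367.3469 = 19.1663

19.17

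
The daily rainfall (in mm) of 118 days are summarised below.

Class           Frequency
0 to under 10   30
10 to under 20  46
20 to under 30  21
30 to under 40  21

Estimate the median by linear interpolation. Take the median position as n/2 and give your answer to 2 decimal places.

Cumulative frequencies: 30, 76, 97, 118
n = 118; position = n/2 = 59.
This falls in the class 10 to under 20: L = 10, F = 30, f = 46, h = 10.
Median ≈ 10 + ((59 − 30) / 46) × 10 = 16.3043

16.30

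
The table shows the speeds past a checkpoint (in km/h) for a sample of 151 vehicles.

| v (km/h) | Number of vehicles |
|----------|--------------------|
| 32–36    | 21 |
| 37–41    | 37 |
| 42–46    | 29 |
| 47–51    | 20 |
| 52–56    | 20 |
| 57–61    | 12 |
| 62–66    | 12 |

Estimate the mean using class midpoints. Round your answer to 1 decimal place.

Midpoints: 34, 39, 44, 49, 54, 59, 64
Σfm = 21×34 + 37×39 + 29×44 + 20×49 + 20×54 + 12×59 + 12×64 = 6969
n = Σf = 151
Mean = 6969 / 151 = 46.1523

46.2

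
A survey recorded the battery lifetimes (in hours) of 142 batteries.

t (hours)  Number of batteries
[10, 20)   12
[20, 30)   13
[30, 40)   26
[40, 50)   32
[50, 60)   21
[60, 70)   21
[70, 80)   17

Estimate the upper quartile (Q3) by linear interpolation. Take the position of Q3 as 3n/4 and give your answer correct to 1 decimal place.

61.2

Cumulative frequencies: 12, 25, 51, 83, 104, 125, 142
n = 142; position = 3n/4 = 106.5.
This falls in the class [60, 70): L = 60, F = 104, f = 21, h = 10.
Upper quartile ≈ 60 + ((106.5 − 104) / 21) × 10 = 61.1905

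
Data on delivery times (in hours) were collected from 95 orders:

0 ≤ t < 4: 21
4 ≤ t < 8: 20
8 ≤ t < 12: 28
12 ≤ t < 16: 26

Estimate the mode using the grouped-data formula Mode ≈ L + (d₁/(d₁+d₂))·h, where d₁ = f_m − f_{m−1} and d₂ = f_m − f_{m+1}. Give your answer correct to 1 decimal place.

Modal class: 8 ≤ t < 12 (highest frequency 28).
d₁ = 28 − 20 = 8, d₂ = 28 − 26 = 2
Mode ≈ 8 + (8/(8+2)) × 4 = 8 + 3.2000 = 11.2000

11.2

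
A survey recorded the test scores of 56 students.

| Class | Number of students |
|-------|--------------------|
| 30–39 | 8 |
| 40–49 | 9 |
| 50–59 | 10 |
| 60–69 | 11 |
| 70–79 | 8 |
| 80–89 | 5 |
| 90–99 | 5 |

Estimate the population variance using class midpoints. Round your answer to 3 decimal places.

329.560

Midpoints: 34.5, 44.5, 54.5, 64.5, 74.5, 84.5, 94.5
n = 56, Σfm = 3422, mean = 61.1071
Σfm² = 227564
Σf(m − x̄)² = Σfm² − (Σfm)²/n = 227564 − 3422²/56 = 18455.3571
Population variance = 18455.3571 / 56 = 329.5599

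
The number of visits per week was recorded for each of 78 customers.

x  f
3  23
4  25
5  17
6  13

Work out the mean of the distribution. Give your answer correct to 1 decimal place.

4.3

Values: 3, 4, 5, 6
Σfx = 23×3 + 25×4 + 17×5 + 13×6 = 332
n = Σf = 78
Mean = 332 / 78 = 4.2564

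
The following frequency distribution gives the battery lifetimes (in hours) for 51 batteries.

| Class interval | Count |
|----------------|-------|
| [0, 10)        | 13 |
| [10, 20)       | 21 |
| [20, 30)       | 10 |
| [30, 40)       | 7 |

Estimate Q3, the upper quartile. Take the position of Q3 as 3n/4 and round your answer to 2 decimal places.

Cumulative frequencies: 13, 34, 44, 51
n = 51; position = 3n/4 = 38.25.
This falls in the class [20, 30): L = 20, F = 34, f = 10, h = 10.
Upper quartile ≈ 20 + ((38.25 − 34) / 10) × 10 = 24.2500

24.25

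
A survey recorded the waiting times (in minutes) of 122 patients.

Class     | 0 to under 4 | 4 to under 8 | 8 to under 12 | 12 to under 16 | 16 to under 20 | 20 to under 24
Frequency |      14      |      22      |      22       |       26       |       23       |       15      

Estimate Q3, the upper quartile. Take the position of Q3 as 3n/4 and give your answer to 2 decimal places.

17.30

Cumulative frequencies: 14, 36, 58, 84, 107, 122
n = 122; position = 3n/4 = 91.5.
This falls in the class 16 to under 20: L = 16, F = 84, f = 23, h = 4.
Upper quartile ≈ 16 + ((91.5 − 84) / 23) × 4 = 17.3043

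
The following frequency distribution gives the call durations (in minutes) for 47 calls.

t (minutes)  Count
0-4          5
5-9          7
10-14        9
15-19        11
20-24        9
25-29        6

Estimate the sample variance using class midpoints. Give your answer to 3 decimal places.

59.158

Midpoints: 2, 7, 12, 17, 22, 27
n = 47, Σfm = 714, mean = 15.1915
Σfm² = 13568
Σf(m − x̄)² = Σfm² − (Σfm)²/n = 13568 − 714²/47 = 2721.2766
Sample variance = 2721.2766 / 46 = 59.1582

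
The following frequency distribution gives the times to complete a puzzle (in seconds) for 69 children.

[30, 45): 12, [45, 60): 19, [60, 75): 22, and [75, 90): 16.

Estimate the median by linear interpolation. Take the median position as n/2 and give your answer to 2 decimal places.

Cumulative frequencies: 12, 31, 53, 69
n = 69; position = n/2 = 34.5.
This falls in the class [60, 75): L = 60, F = 31, f = 22, h = 15.
Median ≈ 60 + ((34.5 − 31) / 22) × 15 = 62.3864

62.39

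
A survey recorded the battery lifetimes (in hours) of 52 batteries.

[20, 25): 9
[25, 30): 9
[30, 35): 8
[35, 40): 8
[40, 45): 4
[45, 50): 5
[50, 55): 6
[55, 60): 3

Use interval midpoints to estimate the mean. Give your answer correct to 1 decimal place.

Midpoints: 22.5, 27.5, 32.5, 37.5, 42.5, 47.5, 52.5, 57.5
Σfm = 9×22.5 + 9×27.5 + 8×32.5 + 8×37.5 + 4×42.5 + 5×47.5 + 6×52.5 + 3×57.5 = 1905
n = Σf = 52
Mean = 1905 / 52 = 36.6346

36.6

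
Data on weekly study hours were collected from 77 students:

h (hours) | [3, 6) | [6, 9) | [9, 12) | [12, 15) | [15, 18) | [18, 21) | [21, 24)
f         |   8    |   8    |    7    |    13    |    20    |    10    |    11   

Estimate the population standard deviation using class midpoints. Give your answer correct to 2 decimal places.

5.53

Midpoints: 4.5, 7.5, 10.5, 13.5, 16.5, 19.5, 22.5
n = 77, Σfm = 1117.5, mean = 14.5130
Σfm² = 18569.25
Σf(m − x̄)² = Σfm² − (Σfm)²/n = 18569.25 − 1117.5²/77 = 2350.9870
Population variance = 2350.9870 / 77 = 30.5323
Standard deviation = √30.5323 = 5.5256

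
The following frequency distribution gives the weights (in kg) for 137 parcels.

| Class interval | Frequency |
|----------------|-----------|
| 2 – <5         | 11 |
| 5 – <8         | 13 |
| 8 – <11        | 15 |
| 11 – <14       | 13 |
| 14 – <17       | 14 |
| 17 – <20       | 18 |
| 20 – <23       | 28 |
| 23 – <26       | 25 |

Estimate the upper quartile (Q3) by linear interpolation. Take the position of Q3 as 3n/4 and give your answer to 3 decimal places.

22.009

Cumulative frequencies: 11, 24, 39, 52, 66, 84, 112, 137
n = 137; position = 3n/4 = 102.75.
This falls in the class 20 – <23: L = 20, F = 84, f = 28, h = 3.
Upper quartile ≈ 20 + ((102.75 − 84) / 28) × 3 = 22.0089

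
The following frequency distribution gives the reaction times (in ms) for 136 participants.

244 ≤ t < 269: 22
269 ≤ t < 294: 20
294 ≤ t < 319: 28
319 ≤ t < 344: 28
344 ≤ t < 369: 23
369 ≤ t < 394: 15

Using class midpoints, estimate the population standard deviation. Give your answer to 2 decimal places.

Midpoints: 256.5, 281.5, 306.5, 331.5, 356.5, 381.5
n = 136, Σfm = 43059, mean = 316.6103
Σfm² = 13845896
Σf(m − x̄)² = Σfm² − (Σfm)²/n = 13845896 − 43059²/136 = 212973.3456
Population variance = 212973.3456 / 136 = 1565.9805
Standard deviation = √1565.9805 = 39.5725

39.57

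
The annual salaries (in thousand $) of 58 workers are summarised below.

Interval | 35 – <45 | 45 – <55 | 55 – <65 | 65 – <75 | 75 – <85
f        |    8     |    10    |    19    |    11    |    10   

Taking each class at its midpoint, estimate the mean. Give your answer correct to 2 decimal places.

Midpoints: 40, 50, 60, 70, 80
Σfm = 8×40 + 10×50 + 19×60 + 11×70 + 10×80 = 3530
n = Σf = 58
Mean = 3530 / 58 = 60.8621

60.86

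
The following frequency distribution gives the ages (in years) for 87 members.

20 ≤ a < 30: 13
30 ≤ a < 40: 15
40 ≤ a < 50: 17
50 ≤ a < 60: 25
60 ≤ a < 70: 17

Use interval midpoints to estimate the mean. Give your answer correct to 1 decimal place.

Midpoints: 25, 35, 45, 55, 65
Σfm = 13×25 + 15×35 + 17×45 + 25×55 + 17×65 = 4095
n = Σf = 87
Mean = 4095 / 87 = 47.0690

47.1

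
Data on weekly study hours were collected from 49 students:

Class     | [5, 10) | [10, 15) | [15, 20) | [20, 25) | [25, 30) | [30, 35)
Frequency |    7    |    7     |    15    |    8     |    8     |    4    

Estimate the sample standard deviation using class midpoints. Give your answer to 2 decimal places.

Midpoints: 7.5, 12.5, 17.5, 22.5, 27.5, 32.5
n = 49, Σfm = 932.5, mean = 19.0306
Σfm² = 20406.25
Σf(m − x̄)² = Σfm² − (Σfm)²/n = 20406.25 − 932.5²/49 = 2660.2041
Sample variance = 2660.2041 / 48 = 55.4209
Standard deviation = √55.4209 = 7.4445

7.44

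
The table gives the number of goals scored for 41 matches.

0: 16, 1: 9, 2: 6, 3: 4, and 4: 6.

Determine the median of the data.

Cumulative frequencies: 16, 25, 31, 35, 41
n = 41, so the median is the value in position (n+1)/2 = 21.
Position 21 falls at value 1.

1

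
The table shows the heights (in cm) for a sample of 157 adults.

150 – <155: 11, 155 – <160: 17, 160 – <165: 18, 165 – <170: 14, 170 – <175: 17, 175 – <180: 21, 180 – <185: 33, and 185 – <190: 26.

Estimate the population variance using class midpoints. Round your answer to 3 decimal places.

Midpoints: 152.5, 157.5, 162.5, 167.5, 172.5, 177.5, 182.5, 187.5
n = 157, Σfm = 27182.5, mean = 173.1369
Σfm² = 4726281.25
Σf(m − x̄)² = Σfm² − (Σfm)²/n = 4726281.25 − 27182.5²/157 = 19986.3057
Population variance = 19986.3057 / 157 = 127.3013

127.301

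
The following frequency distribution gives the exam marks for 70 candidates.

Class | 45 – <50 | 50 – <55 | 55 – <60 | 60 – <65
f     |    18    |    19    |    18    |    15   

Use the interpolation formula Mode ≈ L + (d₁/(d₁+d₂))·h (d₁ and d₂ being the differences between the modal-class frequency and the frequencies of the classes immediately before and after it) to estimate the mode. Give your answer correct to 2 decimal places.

Modal class: 50 – <55 (highest frequency 19).
d₁ = 19 − 18 = 1, d₂ = 19 − 18 = 1
Mode ≈ 50 + (1/(1+1)) × 5 = 50 + 2.5000 = 52.5000

52.50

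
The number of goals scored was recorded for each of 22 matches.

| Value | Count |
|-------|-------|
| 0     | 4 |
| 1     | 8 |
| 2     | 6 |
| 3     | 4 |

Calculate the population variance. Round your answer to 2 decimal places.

0.98

Values: 0, 1, 2, 3
n = 22, Σfx = 32, mean = 1.4545
Σfx² = 68
Σf(x − x̄)² = Σfx² − (Σfx)²/n = 68 − 32²/22 = 21.4545
Population variance = 21.4545 / 22 = 0.9752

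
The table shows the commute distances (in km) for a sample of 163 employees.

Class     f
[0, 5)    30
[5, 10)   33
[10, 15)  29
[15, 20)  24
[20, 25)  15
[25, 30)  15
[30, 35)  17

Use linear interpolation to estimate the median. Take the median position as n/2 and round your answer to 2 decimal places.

Cumulative frequencies: 30, 63, 92, 116, 131, 146, 163
n = 163; position = n/2 = 81.5.
This falls in the class [10, 15): L = 10, F = 63, f = 29, h = 5.
Median ≈ 10 + ((81.5 − 63) / 29) × 5 = 13.1897

13.19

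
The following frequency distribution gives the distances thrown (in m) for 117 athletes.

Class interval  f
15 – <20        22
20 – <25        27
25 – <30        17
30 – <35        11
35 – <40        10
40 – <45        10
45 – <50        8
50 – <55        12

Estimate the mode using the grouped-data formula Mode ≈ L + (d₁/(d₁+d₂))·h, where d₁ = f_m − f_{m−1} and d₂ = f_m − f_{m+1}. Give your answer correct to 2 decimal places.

21.67

Modal class: 20 – <25 (highest frequency 27).
d₁ = 27 − 22 = 5, d₂ = 27 − 17 = 10
Mode ≈ 20 + (5/(5+10)) × 5 = 20 + 1.6667 = 21.6667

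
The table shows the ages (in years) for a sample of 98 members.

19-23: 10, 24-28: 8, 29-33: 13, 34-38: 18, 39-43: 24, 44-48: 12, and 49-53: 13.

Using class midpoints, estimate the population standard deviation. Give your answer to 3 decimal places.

8.978

Midpoints: 21, 26, 31, 36, 41, 46, 51
n = 98, Σfm = 3668, mean = 37.4286
Σfm² = 145188
Σf(m − x̄)² = Σfm² − (Σfm)²/n = 145188 − 3668²/98 = 7900.0000
Population variance = 7900.0000 / 98 = 80.6122
Standard deviation = √80.6122 = 8.9784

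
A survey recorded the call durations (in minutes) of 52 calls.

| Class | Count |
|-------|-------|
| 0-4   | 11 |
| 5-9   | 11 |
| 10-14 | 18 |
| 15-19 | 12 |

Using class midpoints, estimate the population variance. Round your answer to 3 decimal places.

28.134

Midpoints: 2, 7, 12, 17
n = 52, Σfm = 519, mean = 9.9808
Σfm² = 6643
Σf(m − x̄)² = Σfm² − (Σfm)²/n = 6643 − 519²/52 = 1462.9808
Population variance = 1462.9808 / 52 = 28.1342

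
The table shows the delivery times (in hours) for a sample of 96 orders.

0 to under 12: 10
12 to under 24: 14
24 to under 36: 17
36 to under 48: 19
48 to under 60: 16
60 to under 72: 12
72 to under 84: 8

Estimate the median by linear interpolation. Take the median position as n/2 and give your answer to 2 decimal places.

Cumulative frequencies: 10, 24, 41, 60, 76, 88, 96
n = 96; position = n/2 = 48.
This falls in the class 36 to under 48: L = 36, F = 41, f = 19, h = 12.
Median ≈ 36 + ((48 − 41) / 19) × 12 = 40.4211

40.42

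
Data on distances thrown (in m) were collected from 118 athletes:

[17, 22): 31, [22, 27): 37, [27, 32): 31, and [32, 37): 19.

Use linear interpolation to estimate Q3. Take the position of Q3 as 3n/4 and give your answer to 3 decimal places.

Cumulative frequencies: 31, 68, 99, 118
n = 118; position = 3n/4 = 88.5.
This falls in the class [27, 32): L = 27, F = 68, f = 31, h = 5.
Upper quartile ≈ 27 + ((88.5 − 68) / 31) × 5 = 30.3065

30.306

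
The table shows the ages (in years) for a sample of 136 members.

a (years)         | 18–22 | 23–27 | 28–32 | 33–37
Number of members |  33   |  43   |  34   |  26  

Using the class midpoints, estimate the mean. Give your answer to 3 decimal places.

26.949

Midpoints: 20, 25, 30, 35
Σfm = 33×20 + 43×25 + 34×30 + 26×35 = 3665
n = Σf = 136
Mean = 3665 / 136 = 26.9485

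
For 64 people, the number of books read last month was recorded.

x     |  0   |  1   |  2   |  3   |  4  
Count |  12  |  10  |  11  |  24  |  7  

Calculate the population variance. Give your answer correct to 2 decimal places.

1.71

Values: 0, 1, 2, 3, 4
n = 64, Σfx = 132, mean = 2.0625
Σfx² = 382
Σf(x − x̄)² = Σfx² − (Σfx)²/n = 382 − 132²/64 = 109.7500
Population variance = 109.7500 / 64 = 1.7148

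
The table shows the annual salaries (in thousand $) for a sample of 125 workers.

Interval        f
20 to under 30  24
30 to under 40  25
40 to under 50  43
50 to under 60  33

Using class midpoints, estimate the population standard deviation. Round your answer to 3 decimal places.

10.628

Midpoints: 25, 35, 45, 55
n = 125, Σfm = 5225, mean = 41.8000
Σfm² = 232525
Σf(m − x̄)² = Σfm² − (Σfm)²/n = 232525 − 5225²/125 = 14120.0000
Population variance = 14120.0000 / 125 = 112.9600
Standard deviation = √112.9600 = 10.6283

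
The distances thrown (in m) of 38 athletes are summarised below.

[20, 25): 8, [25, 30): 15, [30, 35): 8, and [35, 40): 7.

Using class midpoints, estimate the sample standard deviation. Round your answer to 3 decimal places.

5.123

Midpoints: 22.5, 27.5, 32.5, 37.5
n = 38, Σfm = 1115, mean = 29.3421
Σfm² = 33687.5
Σf(m − x̄)² = Σfm² − (Σfm)²/n = 33687.5 − 1115²/38 = 971.0526
Sample variance = 971.0526 / 37 = 26.2447
Standard deviation = √26.2447 = 5.1230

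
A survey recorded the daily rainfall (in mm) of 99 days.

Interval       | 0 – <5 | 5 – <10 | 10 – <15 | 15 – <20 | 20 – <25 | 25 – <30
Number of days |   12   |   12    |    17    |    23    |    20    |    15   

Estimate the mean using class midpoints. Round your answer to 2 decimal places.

Midpoints: 2.5, 7.5, 12.5, 17.5, 22.5, 27.5
Σfm = 12×2.5 + 12×7.5 + 17×12.5 + 23×17.5 + 20×22.5 + 15×27.5 = 1597.5
n = Σf = 99
Mean = 1597.5 / 99 = 16.1364

16.14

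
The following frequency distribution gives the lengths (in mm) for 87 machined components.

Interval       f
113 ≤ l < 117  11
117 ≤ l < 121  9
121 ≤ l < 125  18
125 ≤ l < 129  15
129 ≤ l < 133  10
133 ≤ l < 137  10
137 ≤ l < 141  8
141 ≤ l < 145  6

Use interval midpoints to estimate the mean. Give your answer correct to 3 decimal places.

127.414

Midpoints: 115, 119, 123, 127, 131, 135, 139, 143
Σfm = 11×115 + 9×119 + 18×123 + 15×127 + 10×131 + 10×135 + 8×139 + 6×143 = 11085
n = Σf = 87
Mean = 11085 / 87 = 127.4138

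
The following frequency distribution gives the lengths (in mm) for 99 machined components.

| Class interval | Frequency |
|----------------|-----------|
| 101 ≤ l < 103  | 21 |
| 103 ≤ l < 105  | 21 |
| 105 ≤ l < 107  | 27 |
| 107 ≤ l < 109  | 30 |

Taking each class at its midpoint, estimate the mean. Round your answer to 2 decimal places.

105.33

Midpoints: 102, 104, 106, 108
Σfm = 21×102 + 21×104 + 27×106 + 30×108 = 10428
n = Σf = 99
Mean = 10428 / 99 = 105.3333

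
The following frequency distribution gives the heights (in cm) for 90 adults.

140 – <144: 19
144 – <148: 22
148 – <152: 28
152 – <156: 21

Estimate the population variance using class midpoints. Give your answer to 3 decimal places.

Midpoints: 142, 146, 150, 154
n = 90, Σfm = 13344, mean = 148.2667
Σfm² = 1980104
Σf(m − x̄)² = Σfm² − (Σfm)²/n = 1980104 − 13344²/90 = 1633.6000
Population variance = 1633.6000 / 90 = 18.1511

18.151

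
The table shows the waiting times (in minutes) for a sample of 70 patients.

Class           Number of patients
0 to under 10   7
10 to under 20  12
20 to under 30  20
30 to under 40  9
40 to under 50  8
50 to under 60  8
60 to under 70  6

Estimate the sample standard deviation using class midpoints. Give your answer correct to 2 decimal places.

17.75

Midpoints: 5, 15, 25, 35, 45, 55, 65
n = 70, Σfm = 2220, mean = 31.7143
Σfm² = 92150
Σf(m − x̄)² = Σfm² − (Σfm)²/n = 92150 − 2220²/70 = 21744.2857
Sample variance = 21744.2857 / 69 = 315.1346
Standard deviation = √315.1346 = 17.7520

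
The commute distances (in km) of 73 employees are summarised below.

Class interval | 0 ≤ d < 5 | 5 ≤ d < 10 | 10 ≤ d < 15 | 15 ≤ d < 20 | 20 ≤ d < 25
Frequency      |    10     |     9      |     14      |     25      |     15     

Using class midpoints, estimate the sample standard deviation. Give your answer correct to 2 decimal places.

Midpoints: 2.5, 7.5, 12.5, 17.5, 22.5
n = 73, Σfm = 1042.5, mean = 14.2808
Σfm² = 18006.25
Σf(m − x̄)² = Σfm² − (Σfm)²/n = 18006.25 − 1042.5²/73 = 3118.4932
Sample variance = 3118.4932 / 72 = 43.3124
Standard deviation = √43.3124 = 6.5812

6.58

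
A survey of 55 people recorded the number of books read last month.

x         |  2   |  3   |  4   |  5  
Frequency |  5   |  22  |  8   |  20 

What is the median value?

4

Cumulative frequencies: 5, 27, 35, 55
n = 55, so the median is the value in position (n+1)/2 = 28.
Position 28 falls at value 4.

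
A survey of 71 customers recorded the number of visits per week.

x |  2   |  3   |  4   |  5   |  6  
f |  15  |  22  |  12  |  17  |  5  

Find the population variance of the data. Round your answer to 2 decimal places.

1.55

Values: 2, 3, 4, 5, 6
n = 71, Σfx = 259, mean = 3.6479
Σfx² = 1055
Σf(x − x̄)² = Σfx² − (Σfx)²/n = 1055 − 259²/71 = 110.1972
Population variance = 110.1972 / 71 = 1.5521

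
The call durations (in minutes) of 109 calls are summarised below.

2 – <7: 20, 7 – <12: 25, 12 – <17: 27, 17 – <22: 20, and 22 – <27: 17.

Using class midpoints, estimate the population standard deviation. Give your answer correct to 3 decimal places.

6.634

Midpoints: 4.5, 9.5, 14.5, 19.5, 24.5
n = 109, Σfm = 1525.5, mean = 13.9954
Σfm² = 26147.25
Σf(m − x̄)² = Σfm² − (Σfm)²/n = 26147.25 − 1525.5²/109 = 4797.2477
Population variance = 4797.2477 / 109 = 44.0114
Standard deviation = √44.0114 = 6.6341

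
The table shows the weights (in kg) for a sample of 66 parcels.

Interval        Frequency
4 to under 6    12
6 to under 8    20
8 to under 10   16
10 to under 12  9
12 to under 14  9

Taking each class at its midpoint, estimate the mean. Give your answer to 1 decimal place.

Midpoints: 5, 7, 9, 11, 13
Σfm = 12×5 + 20×7 + 16×9 + 9×11 + 9×13 = 560
n = Σf = 66
Mean = 560 / 66 = 8.4848

8.5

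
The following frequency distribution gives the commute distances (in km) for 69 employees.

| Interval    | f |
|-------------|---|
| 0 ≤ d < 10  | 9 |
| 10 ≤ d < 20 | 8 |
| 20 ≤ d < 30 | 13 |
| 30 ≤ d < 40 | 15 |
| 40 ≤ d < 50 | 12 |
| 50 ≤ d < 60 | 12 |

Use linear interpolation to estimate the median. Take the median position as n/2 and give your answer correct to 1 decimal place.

33.0

Cumulative frequencies: 9, 17, 30, 45, 57, 69
n = 69; position = n/2 = 34.5.
This falls in the class 30 ≤ d < 40: L = 30, F = 30, f = 15, h = 10.
Median ≈ 30 + ((34.5 − 30) / 15) × 10 = 33.0000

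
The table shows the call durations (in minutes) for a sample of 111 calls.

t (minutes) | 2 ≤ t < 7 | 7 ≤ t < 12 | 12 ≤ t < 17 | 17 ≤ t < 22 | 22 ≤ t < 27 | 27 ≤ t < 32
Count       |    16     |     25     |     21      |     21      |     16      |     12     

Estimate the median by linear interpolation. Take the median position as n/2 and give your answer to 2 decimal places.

Cumulative frequencies: 16, 41, 62, 83, 99, 111
n = 111; position = n/2 = 55.5.
This falls in the class 12 ≤ t < 17: L = 12, F = 41, f = 21, h = 5.
Median ≈ 12 + ((55.5 − 41) / 21) × 5 = 15.4524

15.45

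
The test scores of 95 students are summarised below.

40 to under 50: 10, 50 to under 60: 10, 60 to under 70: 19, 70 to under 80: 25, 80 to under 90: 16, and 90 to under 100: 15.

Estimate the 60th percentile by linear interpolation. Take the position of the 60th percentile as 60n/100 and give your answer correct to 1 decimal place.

Cumulative frequencies: 10, 20, 39, 64, 80, 95
n = 95; position = 60n/100 = 57.
This falls in the class 70 to under 80: L = 70, F = 39, f = 25, h = 10.
60th percentile ≈ 70 + ((57 − 39) / 25) × 10 = 77.2000

77.2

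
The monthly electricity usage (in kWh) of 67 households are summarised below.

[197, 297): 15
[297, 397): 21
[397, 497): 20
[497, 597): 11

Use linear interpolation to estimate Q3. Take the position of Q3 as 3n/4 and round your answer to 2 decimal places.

468.25

Cumulative frequencies: 15, 36, 56, 67
n = 67; position = 3n/4 = 50.25.
This falls in the class [397, 497): L = 397, F = 36, f = 20, h = 100.
Upper quartile ≈ 397 + ((50.25 − 36) / 20) × 100 = 468.2500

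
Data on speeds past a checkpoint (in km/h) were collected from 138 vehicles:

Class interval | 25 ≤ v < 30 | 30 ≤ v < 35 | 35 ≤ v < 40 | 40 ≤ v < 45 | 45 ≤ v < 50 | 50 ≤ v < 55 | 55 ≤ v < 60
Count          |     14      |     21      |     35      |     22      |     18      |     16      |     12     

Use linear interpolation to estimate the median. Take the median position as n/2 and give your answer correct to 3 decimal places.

39.857

Cumulative frequencies: 14, 35, 70, 92, 110, 126, 138
n = 138; position = n/2 = 69.
This falls in the class 35 ≤ v < 40: L = 35, F = 35, f = 35, h = 5.
Median ≈ 35 + ((69 − 35) / 35) × 5 = 39.8571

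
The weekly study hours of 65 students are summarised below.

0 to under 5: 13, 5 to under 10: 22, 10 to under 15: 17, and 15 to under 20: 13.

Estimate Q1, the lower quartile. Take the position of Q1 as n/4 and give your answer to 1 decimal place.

Cumulative frequencies: 13, 35, 52, 65
n = 65; position = n/4 = 16.25.
This falls in the class 5 to under 10: L = 5, F = 13, f = 22, h = 5.
Lower quartile ≈ 5 + ((16.25 − 13) / 22) × 5 = 5.7386

5.7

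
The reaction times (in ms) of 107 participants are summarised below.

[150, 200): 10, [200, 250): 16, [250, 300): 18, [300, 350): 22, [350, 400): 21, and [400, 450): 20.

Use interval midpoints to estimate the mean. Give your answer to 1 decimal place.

316.1

Midpoints: 175, 225, 275, 325, 375, 425
Σfm = 10×175 + 16×225 + 18×275 + 22×325 + 21×375 + 20×425 = 33825
n = Σf = 107
Mean = 33825 / 107 = 316.1215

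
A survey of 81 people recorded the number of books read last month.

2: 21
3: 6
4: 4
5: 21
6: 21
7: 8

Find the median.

Cumulative frequencies: 21, 27, 31, 52, 73, 81
n = 81, so the median is the value in position (n+1)/2 = 41.
Position 41 falls at value 5.

5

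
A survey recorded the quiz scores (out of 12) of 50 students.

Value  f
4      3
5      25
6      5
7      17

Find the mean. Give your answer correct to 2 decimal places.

5.72

Values: 4, 5, 6, 7
Σfx = 3×4 + 25×5 + 5×6 + 17×7 = 286
n = Σf = 50
Mean = 286 / 50 = 5.7200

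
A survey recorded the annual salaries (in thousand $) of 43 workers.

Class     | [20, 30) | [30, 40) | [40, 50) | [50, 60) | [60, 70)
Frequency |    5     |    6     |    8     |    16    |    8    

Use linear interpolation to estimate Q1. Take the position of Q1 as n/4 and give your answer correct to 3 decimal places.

Cumulative frequencies: 5, 11, 19, 35, 43
n = 43; position = n/4 = 10.75.
This falls in the class [30, 40): L = 30, F = 5, f = 6, h = 10.
Lower quartile ≈ 30 + ((10.75 − 5) / 6) × 10 = 39.5833

39.583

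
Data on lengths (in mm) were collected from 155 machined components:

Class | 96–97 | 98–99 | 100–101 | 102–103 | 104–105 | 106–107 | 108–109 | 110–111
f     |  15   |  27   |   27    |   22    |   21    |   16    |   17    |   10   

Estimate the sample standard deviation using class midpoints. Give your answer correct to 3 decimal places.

Midpoints: 96.5, 98.5, 100.5, 102.5, 104.5, 106.5, 108.5, 110.5
n = 155, Σfm = 15923.5, mean = 102.7323
Σfm² = 1638520.75
Σf(m − x̄)² = Σfm² − (Σfm)²/n = 1638520.75 − 15923.5²/155 = 2663.6387
Sample variance = 2663.6387 / 154 = 17.2964
Standard deviation = √17.2964 = 4.1589

4.159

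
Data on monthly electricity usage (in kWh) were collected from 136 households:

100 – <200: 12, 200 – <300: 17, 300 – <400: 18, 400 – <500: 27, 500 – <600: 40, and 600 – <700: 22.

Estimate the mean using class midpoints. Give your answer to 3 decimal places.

Midpoints: 150, 250, 350, 450, 550, 650
Σfm = 12×150 + 17×250 + 18×350 + 27×450 + 40×550 + 22×650 = 60800
n = Σf = 136
Mean = 60800 / 136 = 447.0588

447.059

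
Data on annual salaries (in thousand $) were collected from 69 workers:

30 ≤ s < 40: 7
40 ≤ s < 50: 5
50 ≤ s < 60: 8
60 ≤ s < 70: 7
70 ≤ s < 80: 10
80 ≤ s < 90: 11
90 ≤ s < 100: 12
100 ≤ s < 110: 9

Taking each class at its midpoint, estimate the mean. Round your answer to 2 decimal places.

Midpoints: 35, 45, 55, 65, 75, 85, 95, 105
Σfm = 7×35 + 5×45 + 8×55 + 7×65 + 10×75 + 11×85 + 12×95 + 9×105 = 5135
n = Σf = 69
Mean = 5135 / 69 = 74.4203

74.42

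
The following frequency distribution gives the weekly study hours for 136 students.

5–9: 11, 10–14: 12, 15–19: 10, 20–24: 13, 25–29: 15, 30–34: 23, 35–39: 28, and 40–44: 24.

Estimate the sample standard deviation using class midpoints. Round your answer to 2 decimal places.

11.20

Midpoints: 7, 12, 17, 22, 27, 32, 37, 42
n = 136, Σfm = 3862, mean = 28.3971
Σfm² = 126604
Σf(m − x̄)² = Σfm² − (Σfm)²/n = 126604 − 3862²/136 = 16934.5588
Sample variance = 16934.5588 / 135 = 125.4412
Standard deviation = √125.4412 = 11.2001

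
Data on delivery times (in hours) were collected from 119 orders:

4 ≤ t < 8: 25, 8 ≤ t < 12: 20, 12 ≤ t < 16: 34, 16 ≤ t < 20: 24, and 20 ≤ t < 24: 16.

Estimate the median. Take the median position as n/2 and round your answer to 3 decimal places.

13.706

Cumulative frequencies: 25, 45, 79, 103, 119
n = 119; position = n/2 = 59.5.
This falls in the class 12 ≤ t < 16: L = 12, F = 45, f = 34, h = 4.
Median ≈ 12 + ((59.5 − 45) / 34) × 4 = 13.7059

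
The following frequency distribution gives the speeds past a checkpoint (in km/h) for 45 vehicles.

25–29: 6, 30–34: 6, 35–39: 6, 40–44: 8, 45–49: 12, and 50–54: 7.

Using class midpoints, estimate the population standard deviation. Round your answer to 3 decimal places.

8.225

Midpoints: 27, 32, 37, 42, 47, 52
n = 45, Σfm = 1840, mean = 40.8889
Σfm² = 78280
Σf(m − x̄)² = Σfm² − (Σfm)²/n = 78280 − 1840²/45 = 3044.4444
Population variance = 3044.4444 / 45 = 67.6543
Standard deviation = √67.6543 = 8.2252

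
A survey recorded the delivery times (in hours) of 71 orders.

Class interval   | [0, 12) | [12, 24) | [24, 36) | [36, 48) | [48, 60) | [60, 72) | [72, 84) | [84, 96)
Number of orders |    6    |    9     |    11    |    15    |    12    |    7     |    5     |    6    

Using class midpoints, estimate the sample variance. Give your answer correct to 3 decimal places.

Midpoints: 6, 18, 30, 42, 54, 66, 78, 90
n = 71, Σfm = 3198, mean = 45.0423
Σfm² = 183996
Σf(m − x̄)² = Σfm² − (Σfm)²/n = 183996 − 3198²/71 = 39950.8732
Sample variance = 39950.8732 / 70 = 570.7268

570.727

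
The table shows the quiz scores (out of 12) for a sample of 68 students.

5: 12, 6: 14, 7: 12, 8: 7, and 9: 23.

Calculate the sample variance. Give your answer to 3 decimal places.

2.354

Values: 5, 6, 7, 8, 9
n = 68, Σfx = 491, mean = 7.2206
Σfx² = 3703
Σf(x − x̄)² = Σfx² − (Σfx)²/n = 3703 − 491²/68 = 157.6912
Sample variance = 157.6912 / 67 = 2.3536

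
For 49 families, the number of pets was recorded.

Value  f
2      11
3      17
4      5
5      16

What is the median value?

Cumulative frequencies: 11, 28, 33, 49
n = 49, so the median is the value in position (n+1)/2 = 25.
Position 25 falls at value 3.

3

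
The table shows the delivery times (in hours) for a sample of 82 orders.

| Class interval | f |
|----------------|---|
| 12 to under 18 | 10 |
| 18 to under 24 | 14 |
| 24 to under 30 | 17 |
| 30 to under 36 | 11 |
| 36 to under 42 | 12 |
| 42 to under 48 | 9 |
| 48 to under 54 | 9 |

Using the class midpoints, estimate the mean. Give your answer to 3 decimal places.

31.683

Midpoints: 15, 21, 27, 33, 39, 45, 51
Σfm = 10×15 + 14×21 + 17×27 + 11×33 + 12×39 + 9×45 + 9×51 = 2598
n = Σf = 82
Mean = 2598 / 82 = 31.6829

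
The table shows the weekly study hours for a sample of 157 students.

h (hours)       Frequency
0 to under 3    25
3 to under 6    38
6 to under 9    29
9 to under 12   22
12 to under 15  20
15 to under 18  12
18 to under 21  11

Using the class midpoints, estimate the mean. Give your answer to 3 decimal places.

Midpoints: 1.5, 4.5, 7.5, 10.5, 13.5, 16.5, 19.5
Σfm = 25×1.5 + 38×4.5 + 29×7.5 + 22×10.5 + 20×13.5 + 12×16.5 + 11×19.5 = 1339.5
n = Σf = 157
Mean = 1339.5 / 157 = 8.5318

8.532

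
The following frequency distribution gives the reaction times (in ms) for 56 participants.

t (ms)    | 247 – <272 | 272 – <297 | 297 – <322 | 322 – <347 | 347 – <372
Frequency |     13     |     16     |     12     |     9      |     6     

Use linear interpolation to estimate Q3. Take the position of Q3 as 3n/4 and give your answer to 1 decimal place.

324.8

Cumulative frequencies: 13, 29, 41, 50, 56
n = 56; position = 3n/4 = 42.
This falls in the class 322 – <347: L = 322, F = 41, f = 9, h = 25.
Upper quartile ≈ 322 + ((42 − 41) / 9) × 25 = 324.7778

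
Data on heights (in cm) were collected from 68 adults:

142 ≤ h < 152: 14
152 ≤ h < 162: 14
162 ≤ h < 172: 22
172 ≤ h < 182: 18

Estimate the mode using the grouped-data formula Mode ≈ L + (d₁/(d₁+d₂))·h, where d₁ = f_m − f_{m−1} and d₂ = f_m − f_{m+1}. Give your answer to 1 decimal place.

Modal class: 162 ≤ h < 172 (highest frequency 22).
d₁ = 22 − 14 = 8, d₂ = 22 − 18 = 4
Mode ≈ 162 + (8/(8+4)) × 10 = 162 + 6.6667 = 168.6667

168.7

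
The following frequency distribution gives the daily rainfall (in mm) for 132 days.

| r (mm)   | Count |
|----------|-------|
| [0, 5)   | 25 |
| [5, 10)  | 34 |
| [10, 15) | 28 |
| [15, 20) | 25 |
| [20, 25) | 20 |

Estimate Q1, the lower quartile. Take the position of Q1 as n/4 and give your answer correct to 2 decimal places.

6.18

Cumulative frequencies: 25, 59, 87, 112, 132
n = 132; position = n/4 = 33.
This falls in the class [5, 10): L = 5, F = 25, f = 34, h = 5.
Lower quartile ≈ 5 + ((33 − 25) / 34) × 5 = 6.1765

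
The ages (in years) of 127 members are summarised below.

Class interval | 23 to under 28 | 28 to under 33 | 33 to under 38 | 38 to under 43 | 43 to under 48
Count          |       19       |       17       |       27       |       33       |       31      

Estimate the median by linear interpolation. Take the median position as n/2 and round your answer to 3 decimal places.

38.076

Cumulative frequencies: 19, 36, 63, 96, 127
n = 127; position = n/2 = 63.5.
This falls in the class 38 to under 43: L = 38, F = 63, f = 33, h = 5.
Median ≈ 38 + ((63.5 − 63) / 33) × 5 = 38.0758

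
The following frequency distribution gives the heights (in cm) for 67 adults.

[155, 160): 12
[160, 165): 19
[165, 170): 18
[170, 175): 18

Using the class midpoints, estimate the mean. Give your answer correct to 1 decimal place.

165.6

Midpoints: 157.5, 162.5, 167.5, 172.5
Σfm = 12×157.5 + 19×162.5 + 18×167.5 + 18×172.5 = 11097.5
n = Σf = 67
Mean = 11097.5 / 67 = 165.6343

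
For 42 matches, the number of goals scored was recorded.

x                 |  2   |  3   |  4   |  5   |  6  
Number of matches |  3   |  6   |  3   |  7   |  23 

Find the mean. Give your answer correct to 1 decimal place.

Values: 2, 3, 4, 5, 6
Σfx = 3×2 + 6×3 + 3×4 + 7×5 + 23×6 = 209
n = Σf = 42
Mean = 209 / 42 = 4.9762

5.0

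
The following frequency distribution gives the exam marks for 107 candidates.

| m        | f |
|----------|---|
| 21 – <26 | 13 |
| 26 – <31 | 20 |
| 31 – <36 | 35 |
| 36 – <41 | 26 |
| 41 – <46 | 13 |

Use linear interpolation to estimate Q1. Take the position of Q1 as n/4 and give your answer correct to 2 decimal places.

Cumulative frequencies: 13, 33, 68, 94, 107
n = 107; position = n/4 = 26.75.
This falls in the class 26 – <31: L = 26, F = 13, f = 20, h = 5.
Lower quartile ≈ 26 + ((26.75 − 13) / 20) × 5 = 29.4375

29.44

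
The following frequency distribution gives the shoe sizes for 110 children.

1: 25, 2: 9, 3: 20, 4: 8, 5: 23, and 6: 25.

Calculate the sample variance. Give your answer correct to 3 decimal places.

3.573

Values: 1, 2, 3, 4, 5, 6
n = 110, Σfx = 400, mean = 3.6364
Σfx² = 1844
Σf(x − x̄)² = Σfx² − (Σfx)²/n = 1844 − 400²/110 = 389.4545
Sample variance = 389.4545 / 109 = 3.5730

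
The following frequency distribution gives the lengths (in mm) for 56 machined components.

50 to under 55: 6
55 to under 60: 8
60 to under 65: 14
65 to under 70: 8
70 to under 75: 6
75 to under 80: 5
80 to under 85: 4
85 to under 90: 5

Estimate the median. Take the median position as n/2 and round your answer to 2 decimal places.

Cumulative frequencies: 6, 14, 28, 36, 42, 47, 51, 56
n = 56; position = n/2 = 28.
This falls in the class 60 to under 65: L = 60, F = 14, f = 14, h = 5.
Median ≈ 60 + ((28 − 14) / 14) × 5 = 65.0000

65.00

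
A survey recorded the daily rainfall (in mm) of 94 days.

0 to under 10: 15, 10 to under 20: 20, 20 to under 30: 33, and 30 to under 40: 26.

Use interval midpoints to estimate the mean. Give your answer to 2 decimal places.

Midpoints: 5, 15, 25, 35
Σfm = 15×5 + 20×15 + 33×25 + 26×35 = 2110
n = Σf = 94
Mean = 2110 / 94 = 22.4468

22.45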